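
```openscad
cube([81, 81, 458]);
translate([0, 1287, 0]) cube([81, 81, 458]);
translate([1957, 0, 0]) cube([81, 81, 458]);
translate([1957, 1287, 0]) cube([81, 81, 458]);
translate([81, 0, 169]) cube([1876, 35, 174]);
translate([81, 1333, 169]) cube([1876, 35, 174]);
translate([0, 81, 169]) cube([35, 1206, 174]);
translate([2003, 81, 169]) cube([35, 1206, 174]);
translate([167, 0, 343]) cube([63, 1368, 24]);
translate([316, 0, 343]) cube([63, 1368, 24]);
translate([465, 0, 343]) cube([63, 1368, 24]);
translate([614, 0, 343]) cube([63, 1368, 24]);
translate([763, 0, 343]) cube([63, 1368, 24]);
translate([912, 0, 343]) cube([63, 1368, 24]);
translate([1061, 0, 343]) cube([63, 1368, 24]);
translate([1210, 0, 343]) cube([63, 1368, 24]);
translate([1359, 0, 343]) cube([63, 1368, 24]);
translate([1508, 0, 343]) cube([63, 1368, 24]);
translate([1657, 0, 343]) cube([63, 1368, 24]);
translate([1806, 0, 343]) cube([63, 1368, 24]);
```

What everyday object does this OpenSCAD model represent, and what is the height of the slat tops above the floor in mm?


A bed frame. The slat-top height is 367 mm.

Four posts, four rails, and a row of slats — a bed frame. Slats sit on the rails at z = 169 + 174 = 343; with slat thickness 24, the top is 367 mm.


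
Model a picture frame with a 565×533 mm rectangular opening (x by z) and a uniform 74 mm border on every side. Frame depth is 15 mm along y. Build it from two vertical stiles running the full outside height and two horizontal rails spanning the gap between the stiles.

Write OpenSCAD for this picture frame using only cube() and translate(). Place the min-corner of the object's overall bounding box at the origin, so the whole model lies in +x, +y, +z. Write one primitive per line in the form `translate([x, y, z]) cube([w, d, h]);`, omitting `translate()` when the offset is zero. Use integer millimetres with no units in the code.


cube([74, 15, 681]);
translate([639, 0, 0]) cube([74, 15, 681]);
translate([74, 0, 0]) cube([565, 15, 74]);
translate([74, 0, 607]) cube([565, 15, 74]);


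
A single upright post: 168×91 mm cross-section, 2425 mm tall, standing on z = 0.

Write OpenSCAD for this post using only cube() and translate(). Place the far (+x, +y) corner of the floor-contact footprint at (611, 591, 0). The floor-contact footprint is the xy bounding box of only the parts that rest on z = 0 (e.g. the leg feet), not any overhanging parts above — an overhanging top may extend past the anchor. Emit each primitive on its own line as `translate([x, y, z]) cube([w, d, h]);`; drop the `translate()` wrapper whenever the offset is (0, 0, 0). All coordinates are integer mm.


translate([443, 500, 0]) cube([168, 91, 2425]);


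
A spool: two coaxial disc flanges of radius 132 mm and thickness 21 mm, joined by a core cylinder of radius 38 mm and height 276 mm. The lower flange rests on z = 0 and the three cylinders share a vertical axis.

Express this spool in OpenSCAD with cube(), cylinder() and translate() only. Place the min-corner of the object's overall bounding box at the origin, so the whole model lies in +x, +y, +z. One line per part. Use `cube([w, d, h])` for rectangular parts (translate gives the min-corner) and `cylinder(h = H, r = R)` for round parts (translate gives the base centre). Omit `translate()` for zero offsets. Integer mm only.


translate([132, 132, 0]) cylinder(h = 21, r = 132);
translate([132, 132, 21]) cylinder(h = 276, r = 38);
translate([132, 132, 297]) cylinder(h = 21, r = 132);


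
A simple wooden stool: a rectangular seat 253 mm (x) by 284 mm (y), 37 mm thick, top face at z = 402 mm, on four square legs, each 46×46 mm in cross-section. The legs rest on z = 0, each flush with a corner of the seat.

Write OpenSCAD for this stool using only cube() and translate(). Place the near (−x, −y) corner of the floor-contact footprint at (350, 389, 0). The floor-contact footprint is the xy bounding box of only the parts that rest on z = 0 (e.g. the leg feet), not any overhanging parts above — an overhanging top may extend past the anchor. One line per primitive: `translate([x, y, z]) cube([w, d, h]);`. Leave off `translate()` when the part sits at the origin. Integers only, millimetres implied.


translate([350, 389, 365]) cube([253, 284, 37]);
translate([350, 389, 0]) cube([46, 46, 365]);
translate([557, 389, 0]) cube([46, 46, 365]);
translate([350, 627, 0]) cube([46, 46, 365]);
translate([557, 627, 0]) cube([46, 46, 365]);


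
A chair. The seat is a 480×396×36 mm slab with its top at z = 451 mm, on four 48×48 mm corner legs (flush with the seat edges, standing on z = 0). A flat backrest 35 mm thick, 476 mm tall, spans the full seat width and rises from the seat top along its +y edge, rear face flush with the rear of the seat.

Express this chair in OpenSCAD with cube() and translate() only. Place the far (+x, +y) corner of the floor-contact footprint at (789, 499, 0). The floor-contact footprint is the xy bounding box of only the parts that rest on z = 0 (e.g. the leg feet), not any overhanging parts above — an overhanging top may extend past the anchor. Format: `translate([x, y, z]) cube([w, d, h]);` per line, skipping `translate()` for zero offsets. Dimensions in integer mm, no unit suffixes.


// leg_h = 451 - 36 = 415
translate([309, 103, 415]) cube([480, 396, 36]);
translate([309, 103, 0]) cube([48, 48, 415]);
translate([741, 103, 0]) cube([48, 48, 415]);
translate([309, 451, 0]) cube([48, 48, 415]);
translate([741, 451, 0]) cube([48, 48, 415]);
translate([309, 464, 451]) cube([480, 35, 476]);


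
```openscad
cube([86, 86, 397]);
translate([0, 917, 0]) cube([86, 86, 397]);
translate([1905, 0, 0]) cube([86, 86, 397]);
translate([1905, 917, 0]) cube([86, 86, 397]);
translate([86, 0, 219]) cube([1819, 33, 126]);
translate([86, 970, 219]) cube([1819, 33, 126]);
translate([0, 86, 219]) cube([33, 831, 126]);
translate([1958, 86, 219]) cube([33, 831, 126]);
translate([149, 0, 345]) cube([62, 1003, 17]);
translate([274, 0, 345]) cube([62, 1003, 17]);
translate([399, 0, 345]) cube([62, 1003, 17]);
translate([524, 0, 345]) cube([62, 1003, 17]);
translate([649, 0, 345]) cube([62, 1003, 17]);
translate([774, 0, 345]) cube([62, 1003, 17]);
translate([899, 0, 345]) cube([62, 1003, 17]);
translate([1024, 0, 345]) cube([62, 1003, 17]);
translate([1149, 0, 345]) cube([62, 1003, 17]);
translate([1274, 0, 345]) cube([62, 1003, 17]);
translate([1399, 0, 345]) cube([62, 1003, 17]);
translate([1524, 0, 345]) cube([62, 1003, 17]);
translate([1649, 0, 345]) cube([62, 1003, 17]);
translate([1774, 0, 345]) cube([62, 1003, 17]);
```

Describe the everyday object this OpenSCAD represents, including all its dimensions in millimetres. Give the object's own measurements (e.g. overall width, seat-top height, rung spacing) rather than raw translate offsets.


A bed frame 1991 mm long (x) by 1003 mm wide (y). Four 86×86 mm corner posts, 397 mm tall, at the corners of the footprint. Four rails of 33 mm thickness and 126 mm height run between adjacent posts with their undersides at z = 219 mm, their outer faces flush with the outside of the frame (the two x-running rails run between the posts' inner faces; the two y-running rails run between the posts' inner faces). 14 slats, each 62 mm wide (x) and 17 mm thick, lie across the top of the two x-running rails, running the full 1003 mm width of the frame in y; along x they sit between the end posts with a 63 mm gap after the −x posts and between neighbouring slats, leaving 69 mm before the +x posts.


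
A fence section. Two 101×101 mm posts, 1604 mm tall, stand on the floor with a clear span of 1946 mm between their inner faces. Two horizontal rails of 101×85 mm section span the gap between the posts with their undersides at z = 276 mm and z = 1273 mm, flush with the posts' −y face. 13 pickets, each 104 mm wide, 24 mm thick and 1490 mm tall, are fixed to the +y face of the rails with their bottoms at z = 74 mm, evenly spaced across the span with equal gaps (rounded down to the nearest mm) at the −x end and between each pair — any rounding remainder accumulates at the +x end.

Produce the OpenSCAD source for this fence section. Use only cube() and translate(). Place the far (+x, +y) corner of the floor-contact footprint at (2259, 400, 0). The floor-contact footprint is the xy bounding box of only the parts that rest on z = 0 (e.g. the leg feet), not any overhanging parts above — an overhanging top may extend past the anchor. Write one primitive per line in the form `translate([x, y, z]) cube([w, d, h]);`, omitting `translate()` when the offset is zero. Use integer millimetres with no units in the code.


translate([111, 299, 0]) cube([101, 101, 1604]);
translate([2158, 299, 0]) cube([101, 101, 1604]);
translate([212, 299, 276]) cube([1946, 101, 85]);
translate([212, 299, 1273]) cube([1946, 101, 85]);
translate([254, 400, 74]) cube([104, 24, 1490]);
translate([400, 400, 74]) cube([104, 24, 1490]);
translate([546, 400, 74]) cube([104, 24, 1490]);
translate([692, 400, 74]) cube([104, 24, 1490]);
translate([838, 400, 74]) cube([104, 24, 1490]);
translate([984, 400, 74]) cube([104, 24, 1490]);
translate([1130, 400, 74]) cube([104, 24, 1490]);
translate([1276, 400, 74]) cube([104, 24, 1490]);
translate([1422, 400, 74]) cube([104, 24, 1490]);
translate([1568, 400, 74]) cube([104, 24, 1490]);
translate([1714, 400, 74]) cube([104, 24, 1490]);
translate([1860, 400, 74]) cube([104, 24, 1490]);
translate([2006, 400, 74]) cube([104, 24, 1490]);


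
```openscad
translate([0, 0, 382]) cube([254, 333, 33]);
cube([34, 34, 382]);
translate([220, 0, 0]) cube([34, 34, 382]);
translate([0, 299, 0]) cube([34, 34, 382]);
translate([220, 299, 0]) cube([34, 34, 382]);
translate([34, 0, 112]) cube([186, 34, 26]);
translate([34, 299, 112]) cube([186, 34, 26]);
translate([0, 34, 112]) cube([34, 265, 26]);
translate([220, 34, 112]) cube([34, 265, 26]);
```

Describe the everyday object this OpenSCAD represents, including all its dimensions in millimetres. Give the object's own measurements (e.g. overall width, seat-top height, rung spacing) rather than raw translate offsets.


A simple wooden stool: a rectangular seat 254 mm (x) by 333 mm (y), 33 mm thick, top face at z = 415 mm, on four square legs, each 34×34 mm in cross-section. The legs rest on z = 0, each flush with a corner of the seat. Four stretchers, 34 mm wide and 26 mm tall, connect adjacent legs with their undersides at z = 112 mm, each running between the inner faces of the legs it joins and aligned with the legs' outer faces on the other axis.


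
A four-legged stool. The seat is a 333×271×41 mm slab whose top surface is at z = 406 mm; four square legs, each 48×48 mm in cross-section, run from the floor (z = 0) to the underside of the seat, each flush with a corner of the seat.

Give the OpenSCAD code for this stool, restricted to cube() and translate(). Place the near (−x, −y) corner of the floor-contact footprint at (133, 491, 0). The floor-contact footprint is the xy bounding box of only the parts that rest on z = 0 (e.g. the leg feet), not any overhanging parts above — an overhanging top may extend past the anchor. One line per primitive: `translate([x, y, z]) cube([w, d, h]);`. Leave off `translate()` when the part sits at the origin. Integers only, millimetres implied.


// leg_h = 406 - 41 = 365
translate([133, 491, 365]) cube([333, 271, 41]);
translate([133, 491, 0]) cube([48, 48, 365]);
translate([418, 491, 0]) cube([48, 48, 365]);
translate([133, 714, 0]) cube([48, 48, 365]);
translate([418, 714, 0]) cube([48, 48, 365]);


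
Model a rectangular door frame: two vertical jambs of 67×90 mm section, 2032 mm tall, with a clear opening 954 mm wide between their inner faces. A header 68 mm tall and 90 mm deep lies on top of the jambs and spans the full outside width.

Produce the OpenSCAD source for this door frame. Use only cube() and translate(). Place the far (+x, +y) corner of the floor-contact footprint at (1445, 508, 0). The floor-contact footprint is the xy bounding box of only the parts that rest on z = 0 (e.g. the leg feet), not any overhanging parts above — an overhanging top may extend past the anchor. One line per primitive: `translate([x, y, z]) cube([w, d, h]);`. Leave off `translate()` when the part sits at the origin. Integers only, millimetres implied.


translate([357, 418, 0]) cube([67, 90, 2032]);
translate([1378, 418, 0]) cube([67, 90, 2032]);
translate([357, 418, 2032]) cube([1088, 90, 68]);


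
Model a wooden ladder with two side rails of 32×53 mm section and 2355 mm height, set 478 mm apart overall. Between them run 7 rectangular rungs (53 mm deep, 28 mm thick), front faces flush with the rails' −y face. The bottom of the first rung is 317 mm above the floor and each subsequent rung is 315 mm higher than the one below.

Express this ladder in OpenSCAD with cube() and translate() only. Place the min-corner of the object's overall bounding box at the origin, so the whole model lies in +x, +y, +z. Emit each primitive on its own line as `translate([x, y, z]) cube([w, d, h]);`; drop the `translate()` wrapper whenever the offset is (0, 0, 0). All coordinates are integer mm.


cube([32, 53, 2355]);
translate([446, 0, 0]) cube([32, 53, 2355]);
translate([32, 0, 317]) cube([414, 53, 28]);
translate([32, 0, 632]) cube([414, 53, 28]);
translate([32, 0, 947]) cube([414, 53, 28]);
translate([32, 0, 1262]) cube([414, 53, 28]);
translate([32, 0, 1577]) cube([414, 53, 28]);
translate([32, 0, 1892]) cube([414, 53, 28]);
translate([32, 0, 2207]) cube([414, 53, 28]);


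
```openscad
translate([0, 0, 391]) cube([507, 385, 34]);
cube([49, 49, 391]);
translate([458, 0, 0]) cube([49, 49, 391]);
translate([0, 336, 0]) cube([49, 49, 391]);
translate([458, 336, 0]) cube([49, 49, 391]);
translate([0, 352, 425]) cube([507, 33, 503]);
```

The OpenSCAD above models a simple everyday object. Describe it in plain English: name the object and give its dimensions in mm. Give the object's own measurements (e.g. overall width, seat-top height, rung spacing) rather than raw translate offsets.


A chair. The seat is a 507×385×34 mm slab with its top at z = 425 mm, on four 49×49 mm corner legs (flush with the seat edges, standing on z = 0). A flat backrest 33 mm thick, 503 mm tall, spans the full seat width and rises from the seat top along its +y edge, rear face flush with the rear of the seat.


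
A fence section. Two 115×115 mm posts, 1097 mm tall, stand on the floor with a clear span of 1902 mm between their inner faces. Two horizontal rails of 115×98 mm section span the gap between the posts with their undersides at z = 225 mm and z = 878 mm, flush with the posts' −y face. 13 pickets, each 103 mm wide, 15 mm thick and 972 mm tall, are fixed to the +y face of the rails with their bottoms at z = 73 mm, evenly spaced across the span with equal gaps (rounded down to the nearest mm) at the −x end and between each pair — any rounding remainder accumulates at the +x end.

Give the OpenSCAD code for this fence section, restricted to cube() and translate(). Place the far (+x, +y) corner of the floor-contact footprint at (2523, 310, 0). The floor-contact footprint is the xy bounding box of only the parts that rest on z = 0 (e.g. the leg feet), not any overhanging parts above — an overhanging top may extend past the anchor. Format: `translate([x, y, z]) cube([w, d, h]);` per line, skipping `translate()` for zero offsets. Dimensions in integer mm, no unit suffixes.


translate([391, 195, 0]) cube([115, 115, 1097]);
translate([2408, 195, 0]) cube([115, 115, 1097]);
translate([506, 195, 225]) cube([1902, 115, 98]);
translate([506, 195, 878]) cube([1902, 115, 98]);
translate([546, 310, 73]) cube([103, 15, 972]);
translate([689, 310, 73]) cube([103, 15, 972]);
translate([832, 310, 73]) cube([103, 15, 972]);
translate([975, 310, 73]) cube([103, 15, 972]);
translate([1118, 310, 73]) cube([103, 15, 972]);
translate([1261, 310, 73]) cube([103, 15, 972]);
translate([1404, 310, 73]) cube([103, 15, 972]);
translate([1547, 310, 73]) cube([103, 15, 972]);
translate([1690, 310, 73]) cube([103, 15, 972]);
translate([1833, 310, 73]) cube([103, 15, 972]);
translate([1976, 310, 73]) cube([103, 15, 972]);
translate([2119, 310, 73]) cube([103, 15, 972]);
translate([2262, 310, 73]) cube([103, 15, 972]);


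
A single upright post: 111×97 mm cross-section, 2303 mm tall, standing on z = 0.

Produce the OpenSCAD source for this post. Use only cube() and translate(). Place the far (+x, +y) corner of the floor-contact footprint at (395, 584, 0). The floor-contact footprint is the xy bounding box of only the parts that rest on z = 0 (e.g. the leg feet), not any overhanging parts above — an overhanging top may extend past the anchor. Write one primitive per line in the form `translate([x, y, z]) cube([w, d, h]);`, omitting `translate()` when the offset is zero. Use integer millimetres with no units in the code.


translate([284, 487, 0]) cube([111, 97, 2303]);


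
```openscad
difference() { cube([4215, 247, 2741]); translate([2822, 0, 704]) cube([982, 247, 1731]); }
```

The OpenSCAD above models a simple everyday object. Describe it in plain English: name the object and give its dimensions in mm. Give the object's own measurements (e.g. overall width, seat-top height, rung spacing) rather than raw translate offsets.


A wall 4215 mm long (x), 247 mm thick (y), 2741 mm tall, with a rectangular window opening cut through it. The opening is 982 mm wide and 1731 mm tall; its sill is at z = 704 mm and its near (−x) edge is 2822 mm from the wall's −x end. The opening passes through the full wall thickness.


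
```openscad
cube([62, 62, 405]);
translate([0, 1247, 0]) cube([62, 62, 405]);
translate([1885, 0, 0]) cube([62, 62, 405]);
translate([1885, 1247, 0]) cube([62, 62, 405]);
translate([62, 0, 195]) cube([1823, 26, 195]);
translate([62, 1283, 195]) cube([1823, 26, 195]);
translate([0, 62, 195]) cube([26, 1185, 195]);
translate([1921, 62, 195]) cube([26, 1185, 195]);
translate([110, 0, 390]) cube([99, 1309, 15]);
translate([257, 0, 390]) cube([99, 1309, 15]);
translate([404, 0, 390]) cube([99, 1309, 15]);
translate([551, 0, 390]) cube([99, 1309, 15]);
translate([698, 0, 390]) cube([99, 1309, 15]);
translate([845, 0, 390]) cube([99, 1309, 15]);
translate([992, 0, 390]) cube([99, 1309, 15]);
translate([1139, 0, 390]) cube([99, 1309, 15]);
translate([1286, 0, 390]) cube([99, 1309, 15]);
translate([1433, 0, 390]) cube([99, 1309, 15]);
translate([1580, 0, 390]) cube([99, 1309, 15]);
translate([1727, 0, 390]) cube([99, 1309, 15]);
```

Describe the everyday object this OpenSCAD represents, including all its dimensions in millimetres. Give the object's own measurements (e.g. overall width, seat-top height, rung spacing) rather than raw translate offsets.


A bed frame 1947 mm long (x) by 1309 mm wide (y). Four 62×62 mm corner posts, 405 mm tall, at the corners of the footprint. Four rails of 26 mm thickness and 195 mm height run between adjacent posts with their undersides at z = 195 mm, their outer faces flush with the outside of the frame (the two x-running rails run between the posts' inner faces; the two y-running rails run between the posts' inner faces). 12 slats, each 99 mm wide (x) and 15 mm thick, lie across the top of the two x-running rails, running the full 1309 mm width of the frame in y; along x they sit between the end posts with a 48 mm gap after the −x posts and between neighbouring slats, leaving 59 mm before the +x posts.


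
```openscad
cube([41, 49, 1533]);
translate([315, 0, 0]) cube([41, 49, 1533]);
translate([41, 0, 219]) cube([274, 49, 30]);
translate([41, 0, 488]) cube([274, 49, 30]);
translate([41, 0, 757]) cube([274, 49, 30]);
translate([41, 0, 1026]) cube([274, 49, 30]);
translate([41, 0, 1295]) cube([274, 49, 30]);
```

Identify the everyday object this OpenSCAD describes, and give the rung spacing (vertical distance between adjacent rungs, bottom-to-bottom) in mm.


A ladder. The rung spacing is 269 mm.

Two tall 41×49 posts with 5 short bars between them — a ladder. Adjacent rungs sit at z = 219 and z = 488, so the spacing is 488 − 219 = 269 mm.


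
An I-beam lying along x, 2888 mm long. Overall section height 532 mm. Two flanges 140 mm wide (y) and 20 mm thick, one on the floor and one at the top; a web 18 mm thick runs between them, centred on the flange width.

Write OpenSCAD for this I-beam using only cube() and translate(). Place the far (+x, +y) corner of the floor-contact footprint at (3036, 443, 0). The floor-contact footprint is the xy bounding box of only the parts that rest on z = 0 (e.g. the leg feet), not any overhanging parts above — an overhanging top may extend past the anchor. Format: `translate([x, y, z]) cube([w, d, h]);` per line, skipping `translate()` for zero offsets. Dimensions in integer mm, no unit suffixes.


translate([148, 303, 0]) cube([2888, 140, 20]);
translate([148, 364, 20]) cube([2888, 18, 492]);
translate([148, 303, 512]) cube([2888, 140, 20]);


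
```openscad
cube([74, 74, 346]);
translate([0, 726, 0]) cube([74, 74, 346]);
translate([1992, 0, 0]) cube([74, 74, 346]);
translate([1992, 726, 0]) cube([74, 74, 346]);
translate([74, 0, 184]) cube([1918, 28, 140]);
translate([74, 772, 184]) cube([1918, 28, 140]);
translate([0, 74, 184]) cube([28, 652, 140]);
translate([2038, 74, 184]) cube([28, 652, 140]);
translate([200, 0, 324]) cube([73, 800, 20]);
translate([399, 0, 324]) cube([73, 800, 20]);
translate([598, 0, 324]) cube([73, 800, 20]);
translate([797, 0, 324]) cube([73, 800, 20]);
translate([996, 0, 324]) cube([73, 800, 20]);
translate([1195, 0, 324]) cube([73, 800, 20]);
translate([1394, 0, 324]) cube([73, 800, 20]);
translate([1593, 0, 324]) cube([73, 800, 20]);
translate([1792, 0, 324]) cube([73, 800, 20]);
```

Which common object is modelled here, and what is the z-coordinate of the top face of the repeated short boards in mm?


A bed frame. The slat-top height is 344 mm.

Four posts, four rails, and a row of slats — a bed frame. Slats sit on the rails at z = 184 + 140 = 324; with slat thickness 20, the top is 344 mm.


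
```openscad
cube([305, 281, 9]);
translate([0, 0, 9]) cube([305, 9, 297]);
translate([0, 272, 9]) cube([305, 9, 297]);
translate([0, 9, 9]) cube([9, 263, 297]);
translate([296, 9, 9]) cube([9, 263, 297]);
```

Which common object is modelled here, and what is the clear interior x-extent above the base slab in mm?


An open box. The internal width is 287 mm.

A 305×281 base slab with four walls standing on it — an open box. The base is 305 mm wide and the walls are 9 mm thick, so the internal width is 305 − 2 × 9 = 287 mm.


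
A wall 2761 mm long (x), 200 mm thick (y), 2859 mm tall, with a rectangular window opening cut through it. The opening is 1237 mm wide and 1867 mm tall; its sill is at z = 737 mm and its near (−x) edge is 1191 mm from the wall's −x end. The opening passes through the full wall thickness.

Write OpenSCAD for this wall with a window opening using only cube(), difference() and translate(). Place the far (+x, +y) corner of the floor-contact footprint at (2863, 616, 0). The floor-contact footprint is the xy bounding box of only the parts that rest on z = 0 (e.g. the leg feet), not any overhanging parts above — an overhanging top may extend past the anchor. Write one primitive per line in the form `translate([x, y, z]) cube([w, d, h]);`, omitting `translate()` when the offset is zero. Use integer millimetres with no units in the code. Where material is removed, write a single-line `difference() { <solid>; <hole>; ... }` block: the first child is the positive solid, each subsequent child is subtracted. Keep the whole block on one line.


difference() { translate([102, 416, 0]) cube([2761, 200, 2859]); translate([1293, 416, 737]) cube([1237, 200, 1867]); }


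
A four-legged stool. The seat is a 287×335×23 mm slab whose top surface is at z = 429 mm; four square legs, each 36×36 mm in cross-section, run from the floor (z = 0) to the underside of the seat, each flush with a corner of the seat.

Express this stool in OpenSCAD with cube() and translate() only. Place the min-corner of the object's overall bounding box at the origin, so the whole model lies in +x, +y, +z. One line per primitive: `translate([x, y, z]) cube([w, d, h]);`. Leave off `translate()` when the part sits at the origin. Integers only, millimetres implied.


translate([0, 0, 406]) cube([287, 335, 23]);
cube([36, 36, 406]);
translate([251, 0, 0]) cube([36, 36, 406]);
translate([0, 299, 0]) cube([36, 36, 406]);
translate([251, 299, 0]) cube([36, 36, 406]);


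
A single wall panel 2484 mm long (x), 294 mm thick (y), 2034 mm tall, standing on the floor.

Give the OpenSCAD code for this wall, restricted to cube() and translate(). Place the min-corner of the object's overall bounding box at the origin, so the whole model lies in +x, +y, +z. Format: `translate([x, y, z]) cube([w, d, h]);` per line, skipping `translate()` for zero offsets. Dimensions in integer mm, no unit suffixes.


cube([2484, 294, 2034]);


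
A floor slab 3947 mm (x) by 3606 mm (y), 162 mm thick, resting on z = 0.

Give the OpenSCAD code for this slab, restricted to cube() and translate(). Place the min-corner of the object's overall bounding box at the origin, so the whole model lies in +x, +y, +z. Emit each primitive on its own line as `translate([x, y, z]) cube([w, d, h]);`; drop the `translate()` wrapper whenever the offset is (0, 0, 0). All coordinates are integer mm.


cube([3947, 3606, 162]);


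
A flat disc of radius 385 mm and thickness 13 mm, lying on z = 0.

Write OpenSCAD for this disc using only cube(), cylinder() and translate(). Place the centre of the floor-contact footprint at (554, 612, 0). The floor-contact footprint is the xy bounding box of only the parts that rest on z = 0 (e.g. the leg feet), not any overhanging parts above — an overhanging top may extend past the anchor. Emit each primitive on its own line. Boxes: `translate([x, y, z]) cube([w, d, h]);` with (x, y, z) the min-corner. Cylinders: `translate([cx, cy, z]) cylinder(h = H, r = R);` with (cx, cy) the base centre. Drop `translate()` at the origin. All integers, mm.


translate([554, 612, 0]) cylinder(h = 13, r = 385);


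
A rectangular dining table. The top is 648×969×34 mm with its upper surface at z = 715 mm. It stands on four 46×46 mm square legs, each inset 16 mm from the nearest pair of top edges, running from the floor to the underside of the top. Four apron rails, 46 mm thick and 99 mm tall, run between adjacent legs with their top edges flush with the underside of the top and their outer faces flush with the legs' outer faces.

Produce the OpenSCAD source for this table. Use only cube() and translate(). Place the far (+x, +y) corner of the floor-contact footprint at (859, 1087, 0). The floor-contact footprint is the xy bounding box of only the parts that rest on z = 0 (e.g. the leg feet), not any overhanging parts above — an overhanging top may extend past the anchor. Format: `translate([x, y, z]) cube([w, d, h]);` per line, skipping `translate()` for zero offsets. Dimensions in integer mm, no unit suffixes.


translate([227, 134, 681]) cube([648, 969, 34]);
translate([243, 150, 0]) cube([46, 46, 681]);
translate([813, 150, 0]) cube([46, 46, 681]);
translate([243, 1041, 0]) cube([46, 46, 681]);
translate([813, 1041, 0]) cube([46, 46, 681]);
translate([289, 150, 582]) cube([524, 46, 99]);
translate([289, 1041, 582]) cube([524, 46, 99]);
translate([243, 196, 582]) cube([46, 845, 99]);
translate([813, 196, 582]) cube([46, 845, 99]);


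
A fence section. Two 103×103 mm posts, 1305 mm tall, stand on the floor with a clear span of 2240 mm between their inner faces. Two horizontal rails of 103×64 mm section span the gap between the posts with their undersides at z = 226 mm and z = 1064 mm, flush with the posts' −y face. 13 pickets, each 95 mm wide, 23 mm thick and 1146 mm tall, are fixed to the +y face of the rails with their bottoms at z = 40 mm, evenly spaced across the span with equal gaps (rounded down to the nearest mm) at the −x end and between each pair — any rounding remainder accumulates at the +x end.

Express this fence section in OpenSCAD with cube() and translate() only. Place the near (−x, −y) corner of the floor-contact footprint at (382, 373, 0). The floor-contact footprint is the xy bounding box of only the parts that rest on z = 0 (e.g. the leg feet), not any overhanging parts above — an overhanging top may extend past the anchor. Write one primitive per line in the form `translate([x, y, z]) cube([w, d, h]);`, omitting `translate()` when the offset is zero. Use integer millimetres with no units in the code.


translate([382, 373, 0]) cube([103, 103, 1305]);
translate([2725, 373, 0]) cube([103, 103, 1305]);
translate([485, 373, 226]) cube([2240, 103, 64]);
translate([485, 373, 1064]) cube([2240, 103, 64]);
translate([556, 476, 40]) cube([95, 23, 1146]);
translate([722, 476, 40]) cube([95, 23, 1146]);
translate([888, 476, 40]) cube([95, 23, 1146]);
translate([1054, 476, 40]) cube([95, 23, 1146]);
translate([1220, 476, 40]) cube([95, 23, 1146]);
translate([1386, 476, 40]) cube([95, 23, 1146]);
translate([1552, 476, 40]) cube([95, 23, 1146]);
translate([1718, 476, 40]) cube([95, 23, 1146]);
translate([1884, 476, 40]) cube([95, 23, 1146]);
translate([2050, 476, 40]) cube([95, 23, 1146]);
translate([2216, 476, 40]) cube([95, 23, 1146]);
translate([2382, 476, 40]) cube([95, 23, 1146]);
translate([2548, 476, 40]) cube([95, 23, 1146]);


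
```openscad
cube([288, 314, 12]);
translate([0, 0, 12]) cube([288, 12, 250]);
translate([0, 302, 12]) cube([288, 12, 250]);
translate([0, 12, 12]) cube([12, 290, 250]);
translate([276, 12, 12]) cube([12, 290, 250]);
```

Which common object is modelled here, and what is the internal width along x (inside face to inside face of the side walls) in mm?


An open box. The internal width is 264 mm.

A 288×314 base slab with four walls standing on it — an open box. The base is 288 mm wide and the walls are 12 mm thick, so the internal width is 288 − 2 × 12 = 264 mm.


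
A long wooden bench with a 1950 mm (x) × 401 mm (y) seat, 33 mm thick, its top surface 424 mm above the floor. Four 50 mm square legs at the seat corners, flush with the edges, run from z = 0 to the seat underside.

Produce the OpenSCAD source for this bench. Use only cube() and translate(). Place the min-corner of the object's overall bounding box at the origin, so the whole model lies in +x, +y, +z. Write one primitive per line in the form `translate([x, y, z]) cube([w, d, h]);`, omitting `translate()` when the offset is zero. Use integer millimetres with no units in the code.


// leg_h = 424 − 33 = 391
translate([0, 0, 391]) cube([1950, 401, 33]);
cube([50, 50, 391]);
translate([0, 351, 0]) cube([50, 50, 391]);
translate([1900, 0, 0]) cube([50, 50, 391]);
translate([1900, 351, 0]) cube([50, 50, 391]);


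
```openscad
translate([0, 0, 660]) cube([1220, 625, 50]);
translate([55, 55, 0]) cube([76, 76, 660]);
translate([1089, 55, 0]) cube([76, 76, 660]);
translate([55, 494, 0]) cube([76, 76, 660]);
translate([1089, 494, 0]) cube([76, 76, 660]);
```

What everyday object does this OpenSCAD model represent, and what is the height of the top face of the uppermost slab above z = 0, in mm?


A table. The table height is 710 mm.

A 1220×625×50 slab sits at z = 660 on four 76 mm square posts — a table. The top surface is at 660 + 50 = 710 mm.


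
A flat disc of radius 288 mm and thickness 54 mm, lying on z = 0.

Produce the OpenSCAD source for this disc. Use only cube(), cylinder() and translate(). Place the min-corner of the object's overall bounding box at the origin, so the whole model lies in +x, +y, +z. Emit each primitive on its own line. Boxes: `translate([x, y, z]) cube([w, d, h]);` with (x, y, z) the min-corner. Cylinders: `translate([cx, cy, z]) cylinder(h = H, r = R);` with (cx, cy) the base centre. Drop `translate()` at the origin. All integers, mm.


translate([288, 288, 0]) cylinder(h = 54, r = 288);


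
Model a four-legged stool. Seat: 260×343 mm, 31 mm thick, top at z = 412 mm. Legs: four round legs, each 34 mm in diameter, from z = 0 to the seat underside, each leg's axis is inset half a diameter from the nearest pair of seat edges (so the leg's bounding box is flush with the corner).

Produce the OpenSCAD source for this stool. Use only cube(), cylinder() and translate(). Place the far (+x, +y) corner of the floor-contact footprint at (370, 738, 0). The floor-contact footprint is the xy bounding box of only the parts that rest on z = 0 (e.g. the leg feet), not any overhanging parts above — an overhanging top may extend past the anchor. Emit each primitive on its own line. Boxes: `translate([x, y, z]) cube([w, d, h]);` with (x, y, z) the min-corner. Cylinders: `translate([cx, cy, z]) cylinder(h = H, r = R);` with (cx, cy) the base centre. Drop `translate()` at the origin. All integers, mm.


translate([110, 395, 381]) cube([260, 343, 31]);
translate([127, 412, 0]) cylinder(h = 381, r = 17);
translate([353, 412, 0]) cylinder(h = 381, r = 17);
translate([127, 721, 0]) cylinder(h = 381, r = 17);
translate([353, 721, 0]) cylinder(h = 381, r = 17);


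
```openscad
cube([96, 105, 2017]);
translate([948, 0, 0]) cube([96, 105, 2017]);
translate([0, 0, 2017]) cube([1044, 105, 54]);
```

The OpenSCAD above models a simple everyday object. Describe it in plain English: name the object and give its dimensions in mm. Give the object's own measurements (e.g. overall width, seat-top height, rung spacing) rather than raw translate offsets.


A door frame. The clear opening is 852 mm wide and 2017 mm high. Two 96 mm wide jambs, 105 mm deep, stand either side of the opening from the floor to the top of the opening. A 54 mm thick head sits across the top of both jambs, spanning the full outside width of the frame.


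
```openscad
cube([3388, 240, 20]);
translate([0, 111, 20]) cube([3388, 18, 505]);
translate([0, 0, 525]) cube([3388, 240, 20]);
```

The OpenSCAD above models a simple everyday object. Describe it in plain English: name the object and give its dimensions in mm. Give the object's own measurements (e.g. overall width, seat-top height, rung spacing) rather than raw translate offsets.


An I-beam lying along x, 3388 mm long. Overall section height 545 mm. Two flanges 240 mm wide (y) and 20 mm thick, one on the floor and one at the top; a web 18 mm thick runs between them, centred on the flange width.


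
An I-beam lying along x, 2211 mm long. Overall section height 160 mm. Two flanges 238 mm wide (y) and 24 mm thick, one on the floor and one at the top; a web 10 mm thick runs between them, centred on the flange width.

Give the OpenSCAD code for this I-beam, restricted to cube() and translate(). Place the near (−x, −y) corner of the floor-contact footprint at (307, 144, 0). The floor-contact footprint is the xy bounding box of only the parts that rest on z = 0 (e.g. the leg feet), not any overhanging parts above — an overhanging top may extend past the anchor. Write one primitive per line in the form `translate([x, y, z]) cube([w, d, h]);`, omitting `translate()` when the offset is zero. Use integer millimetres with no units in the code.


translate([307, 144, 0]) cube([2211, 238, 24]);
translate([307, 258, 24]) cube([2211, 10, 112]);
translate([307, 144, 136]) cube([2211, 238, 24]);


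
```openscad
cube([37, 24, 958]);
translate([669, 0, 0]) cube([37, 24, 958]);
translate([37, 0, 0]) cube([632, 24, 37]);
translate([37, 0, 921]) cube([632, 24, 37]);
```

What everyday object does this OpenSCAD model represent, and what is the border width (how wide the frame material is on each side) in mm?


A picture frame. The border width is 37 mm.

Four thin pieces enclosing a rectangular opening — a picture frame. The two full-height stiles are 958 mm tall; the top rail sits at z = 921 and is 37 mm tall, so the border above the opening is 958 − 921 = 37 mm, matching the stile x-width.


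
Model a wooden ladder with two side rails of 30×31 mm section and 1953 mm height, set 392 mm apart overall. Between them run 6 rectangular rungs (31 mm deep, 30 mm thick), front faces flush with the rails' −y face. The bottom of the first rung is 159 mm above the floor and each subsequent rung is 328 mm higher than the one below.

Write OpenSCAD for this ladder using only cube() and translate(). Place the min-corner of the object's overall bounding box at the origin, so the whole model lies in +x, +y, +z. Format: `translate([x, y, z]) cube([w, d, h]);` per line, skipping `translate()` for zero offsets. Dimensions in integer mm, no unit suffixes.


// rung span = 392 - 2*30 = 332
// rung[k] z = 159 + k*328
cube([30, 31, 1953]);
translate([362, 0, 0]) cube([30, 31, 1953]);
translate([30, 0, 159]) cube([332, 31, 30]);
translate([30, 0, 487]) cube([332, 31, 30]);
translate([30, 0, 815]) cube([332, 31, 30]);
translate([30, 0, 1143]) cube([332, 31, 30]);
translate([30, 0, 1471]) cube([332, 31, 30]);
translate([30, 0, 1799]) cube([332, 31, 30]);


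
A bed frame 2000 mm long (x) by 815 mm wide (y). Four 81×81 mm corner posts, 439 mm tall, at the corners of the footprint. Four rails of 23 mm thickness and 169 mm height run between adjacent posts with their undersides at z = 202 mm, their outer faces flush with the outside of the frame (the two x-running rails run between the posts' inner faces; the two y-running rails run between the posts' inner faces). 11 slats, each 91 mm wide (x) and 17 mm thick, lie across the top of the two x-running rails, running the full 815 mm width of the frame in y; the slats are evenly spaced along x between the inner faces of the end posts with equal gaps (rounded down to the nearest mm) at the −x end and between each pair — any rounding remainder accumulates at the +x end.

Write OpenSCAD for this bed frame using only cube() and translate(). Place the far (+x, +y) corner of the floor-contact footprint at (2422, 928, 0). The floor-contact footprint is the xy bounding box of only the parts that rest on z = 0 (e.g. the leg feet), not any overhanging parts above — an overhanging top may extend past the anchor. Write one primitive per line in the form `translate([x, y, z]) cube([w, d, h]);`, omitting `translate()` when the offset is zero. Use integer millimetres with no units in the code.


translate([422, 113, 0]) cube([81, 81, 439]);
translate([422, 847, 0]) cube([81, 81, 439]);
translate([2341, 113, 0]) cube([81, 81, 439]);
translate([2341, 847, 0]) cube([81, 81, 439]);
translate([503, 113, 202]) cube([1838, 23, 169]);
translate([503, 905, 202]) cube([1838, 23, 169]);
translate([422, 194, 202]) cube([23, 653, 169]);
translate([2399, 194, 202]) cube([23, 653, 169]);
translate([572, 113, 371]) cube([91, 815, 17]);
translate([732, 113, 371]) cube([91, 815, 17]);
translate([892, 113, 371]) cube([91, 815, 17]);
translate([1052, 113, 371]) cube([91, 815, 17]);
translate([1212, 113, 371]) cube([91, 815, 17]);
translate([1372, 113, 371]) cube([91, 815, 17]);
translate([1532, 113, 371]) cube([91, 815, 17]);
translate([1692, 113, 371]) cube([91, 815, 17]);
translate([1852, 113, 371]) cube([91, 815, 17]);
translate([2012, 113, 371]) cube([91, 815, 17]);
translate([2172, 113, 371]) cube([91, 815, 17]);


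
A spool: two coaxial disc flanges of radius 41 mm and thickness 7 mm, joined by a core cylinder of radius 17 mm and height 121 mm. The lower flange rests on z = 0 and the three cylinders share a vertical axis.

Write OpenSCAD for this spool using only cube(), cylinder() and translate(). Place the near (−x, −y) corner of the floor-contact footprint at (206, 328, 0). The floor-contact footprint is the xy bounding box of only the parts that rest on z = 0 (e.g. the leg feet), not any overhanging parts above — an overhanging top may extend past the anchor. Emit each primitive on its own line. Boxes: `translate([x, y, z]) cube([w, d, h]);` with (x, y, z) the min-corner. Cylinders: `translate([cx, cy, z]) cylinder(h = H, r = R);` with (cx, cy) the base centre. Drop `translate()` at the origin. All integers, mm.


translate([247, 369, 0]) cylinder(h = 7, r = 41);
translate([247, 369, 7]) cylinder(h = 121, r = 17);
translate([247, 369, 128]) cylinder(h = 7, r = 41);


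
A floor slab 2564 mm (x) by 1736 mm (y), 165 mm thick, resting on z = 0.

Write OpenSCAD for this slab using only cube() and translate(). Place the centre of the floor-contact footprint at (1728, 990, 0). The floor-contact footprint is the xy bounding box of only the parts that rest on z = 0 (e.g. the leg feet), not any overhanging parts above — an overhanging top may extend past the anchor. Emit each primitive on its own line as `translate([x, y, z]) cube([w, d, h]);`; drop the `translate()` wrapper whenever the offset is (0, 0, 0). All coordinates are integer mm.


translate([446, 122, 0]) cube([2564, 1736, 165]);
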